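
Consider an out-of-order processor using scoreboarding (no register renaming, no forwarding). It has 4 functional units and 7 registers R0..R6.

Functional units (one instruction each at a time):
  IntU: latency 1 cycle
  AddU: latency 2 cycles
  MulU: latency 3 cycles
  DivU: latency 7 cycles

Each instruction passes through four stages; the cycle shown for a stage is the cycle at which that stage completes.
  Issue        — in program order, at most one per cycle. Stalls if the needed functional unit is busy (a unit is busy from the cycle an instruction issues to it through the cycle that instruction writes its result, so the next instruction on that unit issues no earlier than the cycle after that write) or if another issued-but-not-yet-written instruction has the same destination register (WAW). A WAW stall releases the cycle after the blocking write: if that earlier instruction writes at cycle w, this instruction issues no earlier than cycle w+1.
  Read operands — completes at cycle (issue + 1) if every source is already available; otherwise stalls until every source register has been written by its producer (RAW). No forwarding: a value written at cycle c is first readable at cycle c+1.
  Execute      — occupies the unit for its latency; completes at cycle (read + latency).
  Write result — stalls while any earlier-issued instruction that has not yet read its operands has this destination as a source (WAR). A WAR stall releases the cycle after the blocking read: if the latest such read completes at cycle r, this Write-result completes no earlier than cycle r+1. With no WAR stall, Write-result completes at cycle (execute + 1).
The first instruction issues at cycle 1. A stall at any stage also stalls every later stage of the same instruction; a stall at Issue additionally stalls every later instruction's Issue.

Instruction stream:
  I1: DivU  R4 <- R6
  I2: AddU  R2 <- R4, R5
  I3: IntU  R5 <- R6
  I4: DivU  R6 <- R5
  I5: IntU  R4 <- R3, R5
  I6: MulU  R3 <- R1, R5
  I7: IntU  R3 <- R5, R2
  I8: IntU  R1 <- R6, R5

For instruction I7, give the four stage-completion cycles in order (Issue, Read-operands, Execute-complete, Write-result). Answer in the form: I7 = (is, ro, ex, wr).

I1 -> (1, 2, 9, 10)
I2 -> (2, 11, 13, 14)  // RAW R4: wait I1 write@10
I3 -> (3, 4, 5, 12)  // WAR R5: wait I2 read@11
I4 -> (11, 13, 20, 21)  // struct: DivU busy until I1 writes@10, RAW R5: wait I3 write@12
I5 -> (13, 14, 15, 16)  // struct: IntU busy until I3 writes@12
I6 -> (14, 15, 18, 19)
I7 -> (20, 21, 22, 23)  // WAW R3: wait I6 write@19
I8 -> (24, 25, 26, 27)  // struct: IntU busy until I7 writes@23

I7 = (20, 21, 22, 23)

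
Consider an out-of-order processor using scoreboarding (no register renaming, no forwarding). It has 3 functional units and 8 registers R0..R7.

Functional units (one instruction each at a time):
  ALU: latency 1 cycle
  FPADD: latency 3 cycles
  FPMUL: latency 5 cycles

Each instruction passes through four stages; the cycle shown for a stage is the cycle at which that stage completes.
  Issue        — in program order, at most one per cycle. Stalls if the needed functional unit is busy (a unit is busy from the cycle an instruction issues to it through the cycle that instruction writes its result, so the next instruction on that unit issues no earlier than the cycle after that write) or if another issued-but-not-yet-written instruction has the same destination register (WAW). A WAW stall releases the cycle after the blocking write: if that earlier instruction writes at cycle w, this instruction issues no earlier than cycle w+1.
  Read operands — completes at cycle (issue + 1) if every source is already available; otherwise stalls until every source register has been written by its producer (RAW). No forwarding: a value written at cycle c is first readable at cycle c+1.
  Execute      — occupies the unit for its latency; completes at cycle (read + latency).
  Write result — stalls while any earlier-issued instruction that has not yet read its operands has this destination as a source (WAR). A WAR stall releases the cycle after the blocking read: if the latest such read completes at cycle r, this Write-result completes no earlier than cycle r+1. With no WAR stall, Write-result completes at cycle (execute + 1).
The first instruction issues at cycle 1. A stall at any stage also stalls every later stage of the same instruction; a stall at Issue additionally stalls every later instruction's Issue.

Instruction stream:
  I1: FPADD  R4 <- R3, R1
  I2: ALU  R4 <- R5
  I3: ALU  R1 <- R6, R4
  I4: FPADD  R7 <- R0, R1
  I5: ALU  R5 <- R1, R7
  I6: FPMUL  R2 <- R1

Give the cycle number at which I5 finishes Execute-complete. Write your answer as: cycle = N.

cycle = 21

I1  is:1  ro:2  ex:5  wr:6
I2  is:7  ro:8  ex:9  wr:10  — WAW R4: wait I1 write@6
I3  is:11  ro:12  ex:13  wr:14  — struct: ALU busy until I2 writes@10
I4  is:12  ro:15  ex:18  wr:19  — RAW R1: wait I3 write@14
I5  is:15  ro:20  ex:21  wr:22  — struct: ALU busy until I3 writes@14, RAW R7: wait I4 write@19
I6  is:16  ro:17  ex:22  wr:23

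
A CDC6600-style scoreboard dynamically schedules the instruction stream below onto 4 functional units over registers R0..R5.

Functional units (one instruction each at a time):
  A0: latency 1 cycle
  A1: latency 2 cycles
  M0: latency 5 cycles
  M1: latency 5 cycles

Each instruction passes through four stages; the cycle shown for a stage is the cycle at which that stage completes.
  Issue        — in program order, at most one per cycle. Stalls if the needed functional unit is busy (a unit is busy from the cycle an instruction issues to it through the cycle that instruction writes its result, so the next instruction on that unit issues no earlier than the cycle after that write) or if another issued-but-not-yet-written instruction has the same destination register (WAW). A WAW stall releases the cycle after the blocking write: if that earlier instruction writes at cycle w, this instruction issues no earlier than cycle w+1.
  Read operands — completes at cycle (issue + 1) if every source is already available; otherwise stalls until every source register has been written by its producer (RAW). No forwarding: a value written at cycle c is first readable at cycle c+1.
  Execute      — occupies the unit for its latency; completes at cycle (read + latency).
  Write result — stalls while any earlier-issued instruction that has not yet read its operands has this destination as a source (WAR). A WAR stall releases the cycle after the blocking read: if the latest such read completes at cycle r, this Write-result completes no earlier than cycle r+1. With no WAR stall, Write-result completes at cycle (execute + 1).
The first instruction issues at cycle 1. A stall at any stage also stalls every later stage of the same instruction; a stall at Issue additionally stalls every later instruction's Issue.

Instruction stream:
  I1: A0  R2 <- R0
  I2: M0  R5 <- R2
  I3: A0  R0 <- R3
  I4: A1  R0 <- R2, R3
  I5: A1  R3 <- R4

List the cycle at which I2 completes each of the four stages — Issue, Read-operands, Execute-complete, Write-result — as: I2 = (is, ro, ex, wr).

I2 = (2, 5, 10, 11)

I1 -> (1, 2, 3, 4)
I2 -> (2, 5, 10, 11)  // RAW R2: wait I1 write@4
I3 -> (5, 6, 7, 8)  // struct: A0 busy until I1 writes@4
I4 -> (9, 10, 12, 13)  // WAW R0: wait I3 write@8
I5 -> (14, 15, 17, 18)  // struct: A1 busy until I4 writes@13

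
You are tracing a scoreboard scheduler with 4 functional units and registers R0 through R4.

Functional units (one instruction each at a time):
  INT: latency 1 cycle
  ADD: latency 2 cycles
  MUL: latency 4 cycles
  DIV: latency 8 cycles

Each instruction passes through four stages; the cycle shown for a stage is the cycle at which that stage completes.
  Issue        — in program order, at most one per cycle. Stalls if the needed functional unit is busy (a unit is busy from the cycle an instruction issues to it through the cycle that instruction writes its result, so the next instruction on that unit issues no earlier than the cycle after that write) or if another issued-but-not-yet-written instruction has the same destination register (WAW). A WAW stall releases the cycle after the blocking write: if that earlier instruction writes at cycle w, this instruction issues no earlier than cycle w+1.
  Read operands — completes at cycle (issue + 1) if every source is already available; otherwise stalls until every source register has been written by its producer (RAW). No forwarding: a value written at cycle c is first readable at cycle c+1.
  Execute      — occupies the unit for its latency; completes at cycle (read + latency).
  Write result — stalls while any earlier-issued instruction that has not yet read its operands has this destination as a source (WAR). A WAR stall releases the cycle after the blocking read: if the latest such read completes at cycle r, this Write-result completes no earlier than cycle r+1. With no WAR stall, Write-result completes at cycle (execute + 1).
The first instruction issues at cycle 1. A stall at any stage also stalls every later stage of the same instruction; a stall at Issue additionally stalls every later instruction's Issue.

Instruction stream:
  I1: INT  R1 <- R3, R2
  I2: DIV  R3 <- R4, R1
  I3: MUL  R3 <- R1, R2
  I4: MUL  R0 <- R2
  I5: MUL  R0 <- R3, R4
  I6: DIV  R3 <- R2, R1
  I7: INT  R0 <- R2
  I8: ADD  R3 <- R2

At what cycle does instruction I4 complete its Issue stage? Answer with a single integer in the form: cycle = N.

[1] issue I1 (INT)
[2] I1 read-ops | issue I2 (DIV)
[3] I1 finished on INT
[4] I1→R1
[5] I2 read-ops
[13] I2 finished on DIV
[14] I2→R3
[15] issue I3 (MUL)
[16] I3 read-ops
[20] I3 finished on MUL
[21] I3→R3
[22] issue I4 (MUL)
[23] I4 read-ops
[27] I4 finished on MUL
[28] I4→R0
[29] issue I5 (MUL)
[30] I5 read-ops | issue I6 (DIV)
[31] I6 read-ops
[34] I5 finished on MUL
[35] I5→R0
[36] issue I7 (INT)
[37] I7 read-ops
[38] I7 finished on INT
[39] I6 finished on DIV | I7→R0
[40] I6→R3
[41] issue I8 (ADD)
[42] I8 read-ops
[44] I8 finished on ADD
[45] I8→R3

cycle = 22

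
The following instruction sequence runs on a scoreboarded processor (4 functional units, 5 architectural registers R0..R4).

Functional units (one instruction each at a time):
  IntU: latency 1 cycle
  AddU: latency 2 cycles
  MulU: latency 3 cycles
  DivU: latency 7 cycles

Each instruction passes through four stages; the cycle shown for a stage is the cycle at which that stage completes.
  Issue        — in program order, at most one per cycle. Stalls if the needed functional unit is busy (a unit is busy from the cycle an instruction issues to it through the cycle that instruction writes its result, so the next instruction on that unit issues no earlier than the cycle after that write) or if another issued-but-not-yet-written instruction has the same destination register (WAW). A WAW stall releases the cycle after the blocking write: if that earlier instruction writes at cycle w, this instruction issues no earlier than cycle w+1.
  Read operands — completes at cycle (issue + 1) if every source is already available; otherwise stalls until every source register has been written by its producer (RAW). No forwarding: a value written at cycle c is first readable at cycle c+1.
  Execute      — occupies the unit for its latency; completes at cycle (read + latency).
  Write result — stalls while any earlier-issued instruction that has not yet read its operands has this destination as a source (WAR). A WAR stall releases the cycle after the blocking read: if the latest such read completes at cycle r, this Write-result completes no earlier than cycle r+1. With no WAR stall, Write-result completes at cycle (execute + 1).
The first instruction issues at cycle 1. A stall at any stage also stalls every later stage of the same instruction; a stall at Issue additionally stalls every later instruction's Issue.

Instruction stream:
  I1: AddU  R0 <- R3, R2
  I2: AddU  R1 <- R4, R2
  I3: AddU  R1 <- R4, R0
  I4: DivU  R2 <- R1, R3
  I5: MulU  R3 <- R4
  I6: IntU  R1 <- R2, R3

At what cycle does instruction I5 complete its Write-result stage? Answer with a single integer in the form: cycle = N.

cycle = 18

cycle 1: issue I1 (AddU)
cycle 2: I1 read-ops
cycle 4: I1 finished on AddU
cycle 5: I1→R0
cycle 6: issue I2 (AddU)
cycle 7: I2 read-ops
cycle 9: I2 finished on AddU
cycle 10: I2→R1
cycle 11: issue I3 (AddU)
cycle 12: I3 read-ops, issue I4 (DivU)
cycle 13: issue I5 (MulU)
cycle 14: I3 finished on AddU, I5 read-ops
cycle 15: I3→R1
cycle 16: I4 read-ops, issue I6 (IntU)
cycle 17: I5 finished on MulU
cycle 18: I5→R3
cycle 23: I4 finished on DivU
cycle 24: I4→R2
cycle 25: I6 read-ops
cycle 26: I6 finished on IntU
cycle 27: I6→R1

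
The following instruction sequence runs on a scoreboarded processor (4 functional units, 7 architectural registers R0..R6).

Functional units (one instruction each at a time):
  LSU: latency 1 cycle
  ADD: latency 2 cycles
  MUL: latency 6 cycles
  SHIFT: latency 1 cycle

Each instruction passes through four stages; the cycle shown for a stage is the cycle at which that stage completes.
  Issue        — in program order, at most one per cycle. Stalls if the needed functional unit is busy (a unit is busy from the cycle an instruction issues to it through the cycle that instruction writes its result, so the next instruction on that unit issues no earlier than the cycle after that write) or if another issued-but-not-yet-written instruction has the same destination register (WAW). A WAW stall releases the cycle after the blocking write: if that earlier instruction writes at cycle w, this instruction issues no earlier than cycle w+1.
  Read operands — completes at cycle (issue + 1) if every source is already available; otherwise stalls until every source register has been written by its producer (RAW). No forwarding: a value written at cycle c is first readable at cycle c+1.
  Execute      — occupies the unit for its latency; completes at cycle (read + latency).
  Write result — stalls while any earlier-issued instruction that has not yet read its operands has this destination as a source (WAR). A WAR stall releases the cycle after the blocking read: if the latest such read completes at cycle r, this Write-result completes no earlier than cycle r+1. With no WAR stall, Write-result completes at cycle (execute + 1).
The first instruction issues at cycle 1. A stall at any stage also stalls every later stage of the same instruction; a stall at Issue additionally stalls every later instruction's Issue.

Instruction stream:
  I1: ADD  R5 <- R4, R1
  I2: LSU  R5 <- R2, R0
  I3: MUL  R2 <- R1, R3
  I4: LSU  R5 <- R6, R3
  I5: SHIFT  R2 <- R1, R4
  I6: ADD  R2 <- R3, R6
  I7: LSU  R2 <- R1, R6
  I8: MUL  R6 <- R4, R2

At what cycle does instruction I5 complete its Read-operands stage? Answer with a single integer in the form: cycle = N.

cycle = 17

I1: IS=1 RO=2 EX=4 WR=5
I2: IS=6 RO=7 EX=8 WR=9  [WAW R5: wait I1 write@5]
I3: IS=7 RO=8 EX=14 WR=15
I4: IS=10 RO=11 EX=12 WR=13  [struct: LSU busy until I2 writes@9]
I5: IS=16 RO=17 EX=18 WR=19  [WAW R2: wait I3 write@15]
I6: IS=20 RO=21 EX=23 WR=24  [WAW R2: wait I5 write@19]
I7: IS=25 RO=26 EX=27 WR=28  [WAW R2: wait I6 write@24]
I8: IS=26 RO=29 EX=35 WR=36  [RAW R2: wait I7 write@28]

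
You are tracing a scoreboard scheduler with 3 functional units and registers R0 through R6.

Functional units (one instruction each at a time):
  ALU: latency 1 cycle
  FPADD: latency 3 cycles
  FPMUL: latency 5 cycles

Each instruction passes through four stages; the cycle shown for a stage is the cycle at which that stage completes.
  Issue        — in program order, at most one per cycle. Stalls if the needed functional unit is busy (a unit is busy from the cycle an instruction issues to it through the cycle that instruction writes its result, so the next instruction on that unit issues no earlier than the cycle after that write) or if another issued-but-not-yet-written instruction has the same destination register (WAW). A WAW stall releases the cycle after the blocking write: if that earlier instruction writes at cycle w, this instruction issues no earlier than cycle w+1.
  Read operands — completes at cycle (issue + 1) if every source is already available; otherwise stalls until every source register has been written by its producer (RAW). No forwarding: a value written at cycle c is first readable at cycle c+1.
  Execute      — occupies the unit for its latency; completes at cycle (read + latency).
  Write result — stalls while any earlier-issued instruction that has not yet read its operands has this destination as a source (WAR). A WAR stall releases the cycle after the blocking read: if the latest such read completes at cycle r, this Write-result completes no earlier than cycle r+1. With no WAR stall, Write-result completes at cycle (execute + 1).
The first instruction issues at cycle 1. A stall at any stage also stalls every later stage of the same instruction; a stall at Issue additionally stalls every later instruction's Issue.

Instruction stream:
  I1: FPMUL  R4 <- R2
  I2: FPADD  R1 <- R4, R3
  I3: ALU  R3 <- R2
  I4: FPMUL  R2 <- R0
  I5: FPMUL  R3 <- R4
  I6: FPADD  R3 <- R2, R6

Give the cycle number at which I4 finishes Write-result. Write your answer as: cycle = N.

cycle = 16

I1: IS=1 RO=2 EX=7 WR=8
I2: IS=2 RO=9 EX=12 WR=13  [RAW R4: wait I1 write@8]
I3: IS=3 RO=4 EX=5 WR=10  [WAR R3: wait I2 read@9]
I4: IS=9 RO=10 EX=15 WR=16  [struct: FPMUL busy until I1 writes@8]
I5: IS=17 RO=18 EX=23 WR=24  [struct: FPMUL busy until I4 writes@16]
I6: IS=25 RO=26 EX=29 WR=30  [WAW R3: wait I5 write@24]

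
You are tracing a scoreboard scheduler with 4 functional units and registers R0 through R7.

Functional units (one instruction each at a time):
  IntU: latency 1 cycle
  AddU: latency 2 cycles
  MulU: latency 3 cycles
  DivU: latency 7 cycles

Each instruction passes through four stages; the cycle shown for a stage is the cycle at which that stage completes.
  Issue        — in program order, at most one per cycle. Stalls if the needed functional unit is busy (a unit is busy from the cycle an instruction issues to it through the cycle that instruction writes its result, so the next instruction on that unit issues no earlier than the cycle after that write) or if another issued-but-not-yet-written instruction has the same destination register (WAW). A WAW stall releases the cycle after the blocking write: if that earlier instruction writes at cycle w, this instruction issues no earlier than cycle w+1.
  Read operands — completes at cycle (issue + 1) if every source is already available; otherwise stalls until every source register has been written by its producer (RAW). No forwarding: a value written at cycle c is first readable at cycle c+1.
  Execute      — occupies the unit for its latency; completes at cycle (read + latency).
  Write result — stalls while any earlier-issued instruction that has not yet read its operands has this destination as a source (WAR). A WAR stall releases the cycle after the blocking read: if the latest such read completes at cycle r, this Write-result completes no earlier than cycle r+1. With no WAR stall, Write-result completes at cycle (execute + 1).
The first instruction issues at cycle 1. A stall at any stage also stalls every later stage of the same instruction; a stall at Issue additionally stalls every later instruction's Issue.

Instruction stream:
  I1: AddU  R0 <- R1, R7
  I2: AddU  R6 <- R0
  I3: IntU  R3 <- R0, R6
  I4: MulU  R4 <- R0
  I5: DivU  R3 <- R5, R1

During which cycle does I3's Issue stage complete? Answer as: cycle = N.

cycle = 7

I1: IS=1 RO=2 EX=4 WR=5
I2: IS=6 RO=7 EX=9 WR=10  [struct: AddU busy until I1 writes@5]
I3: IS=7 RO=11 EX=12 WR=13  [RAW R6: wait I2 write@10]
I4: IS=8 RO=9 EX=12 WR=13
I5: IS=14 RO=15 EX=22 WR=23  [WAW R3: wait I3 write@13]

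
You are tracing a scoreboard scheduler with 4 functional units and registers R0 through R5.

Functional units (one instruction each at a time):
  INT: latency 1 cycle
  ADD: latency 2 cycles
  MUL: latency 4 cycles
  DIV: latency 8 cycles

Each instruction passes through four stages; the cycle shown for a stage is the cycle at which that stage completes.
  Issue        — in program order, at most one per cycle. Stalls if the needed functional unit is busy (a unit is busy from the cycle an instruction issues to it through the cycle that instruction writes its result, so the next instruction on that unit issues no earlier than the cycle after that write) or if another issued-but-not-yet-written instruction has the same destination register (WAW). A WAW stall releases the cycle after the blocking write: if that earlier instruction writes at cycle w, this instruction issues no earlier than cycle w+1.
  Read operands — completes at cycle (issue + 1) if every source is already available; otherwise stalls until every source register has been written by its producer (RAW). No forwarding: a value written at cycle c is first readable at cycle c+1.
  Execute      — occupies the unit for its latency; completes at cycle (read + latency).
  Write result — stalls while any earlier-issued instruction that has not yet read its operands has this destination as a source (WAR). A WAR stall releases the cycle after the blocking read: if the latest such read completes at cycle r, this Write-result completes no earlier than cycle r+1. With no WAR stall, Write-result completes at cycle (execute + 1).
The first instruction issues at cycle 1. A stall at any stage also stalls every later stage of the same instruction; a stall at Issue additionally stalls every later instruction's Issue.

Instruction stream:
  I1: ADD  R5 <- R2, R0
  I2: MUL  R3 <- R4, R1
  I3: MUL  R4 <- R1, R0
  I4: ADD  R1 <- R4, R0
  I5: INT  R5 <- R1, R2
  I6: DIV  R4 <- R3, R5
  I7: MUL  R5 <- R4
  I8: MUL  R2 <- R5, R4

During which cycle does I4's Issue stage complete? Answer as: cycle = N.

c1: I1→ADD
c2: I1 RO; I2→MUL
c3: I2 RO
c4: I1 EX
c5: I1 WR R5
c7: I2 EX
c8: I2 WR R3
c9: I3→MUL
c10: I3 RO; I4→ADD
c11: I5→INT
c14: I3 EX
c15: I3 WR R4
c16: I4 RO; I6→DIV
c18: I4 EX
c19: I4 WR R1
c20: I5 RO
c21: I5 EX
c22: I5 WR R5
c23: I6 RO; I7→MUL
c31: I6 EX
c32: I6 WR R4
c33: I7 RO
c37: I7 EX
c38: I7 WR R5
c39: I8→MUL
c40: I8 RO
c44: I8 EX
c45: I8 WR R2

cycle = 10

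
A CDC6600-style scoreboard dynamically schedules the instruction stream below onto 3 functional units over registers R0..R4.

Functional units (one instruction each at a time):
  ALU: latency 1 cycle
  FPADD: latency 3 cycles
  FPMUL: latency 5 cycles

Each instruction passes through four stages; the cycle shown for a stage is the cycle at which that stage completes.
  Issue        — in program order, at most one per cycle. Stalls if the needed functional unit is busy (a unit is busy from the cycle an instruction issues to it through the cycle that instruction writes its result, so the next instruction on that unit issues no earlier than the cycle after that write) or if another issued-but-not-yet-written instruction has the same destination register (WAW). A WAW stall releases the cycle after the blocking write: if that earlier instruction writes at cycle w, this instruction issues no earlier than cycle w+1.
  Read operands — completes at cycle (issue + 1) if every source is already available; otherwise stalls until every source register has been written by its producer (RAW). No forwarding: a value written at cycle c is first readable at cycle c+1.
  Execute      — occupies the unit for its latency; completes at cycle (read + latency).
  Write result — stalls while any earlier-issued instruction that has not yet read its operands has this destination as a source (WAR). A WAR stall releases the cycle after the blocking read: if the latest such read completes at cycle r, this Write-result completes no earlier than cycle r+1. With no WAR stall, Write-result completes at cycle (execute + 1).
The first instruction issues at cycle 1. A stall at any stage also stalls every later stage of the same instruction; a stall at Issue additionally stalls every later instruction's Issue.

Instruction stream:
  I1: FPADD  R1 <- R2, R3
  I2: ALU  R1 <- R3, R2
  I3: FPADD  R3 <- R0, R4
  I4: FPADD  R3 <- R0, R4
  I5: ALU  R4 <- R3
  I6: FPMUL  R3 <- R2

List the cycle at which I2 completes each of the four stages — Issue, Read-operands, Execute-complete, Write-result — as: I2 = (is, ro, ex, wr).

I2 = (7, 8, 9, 10)

t=1  I1→FPADD
t=2  I1 RO
t=5  I1 EX
t=6  I1 WR R1
t=7  I2→ALU
t=8  I2 RO · I3→FPADD
t=9  I2 EX · I3 RO
t=10  I2 WR R1
t=12  I3 EX
t=13  I3 WR R3
t=14  I4→FPADD
t=15  I4 RO · I5→ALU
t=18  I4 EX
t=19  I4 WR R3
t=20  I5 RO · I6→FPMUL
t=21  I5 EX · I6 RO
t=22  I5 WR R4
t=26  I6 EX
t=27  I6 WR R3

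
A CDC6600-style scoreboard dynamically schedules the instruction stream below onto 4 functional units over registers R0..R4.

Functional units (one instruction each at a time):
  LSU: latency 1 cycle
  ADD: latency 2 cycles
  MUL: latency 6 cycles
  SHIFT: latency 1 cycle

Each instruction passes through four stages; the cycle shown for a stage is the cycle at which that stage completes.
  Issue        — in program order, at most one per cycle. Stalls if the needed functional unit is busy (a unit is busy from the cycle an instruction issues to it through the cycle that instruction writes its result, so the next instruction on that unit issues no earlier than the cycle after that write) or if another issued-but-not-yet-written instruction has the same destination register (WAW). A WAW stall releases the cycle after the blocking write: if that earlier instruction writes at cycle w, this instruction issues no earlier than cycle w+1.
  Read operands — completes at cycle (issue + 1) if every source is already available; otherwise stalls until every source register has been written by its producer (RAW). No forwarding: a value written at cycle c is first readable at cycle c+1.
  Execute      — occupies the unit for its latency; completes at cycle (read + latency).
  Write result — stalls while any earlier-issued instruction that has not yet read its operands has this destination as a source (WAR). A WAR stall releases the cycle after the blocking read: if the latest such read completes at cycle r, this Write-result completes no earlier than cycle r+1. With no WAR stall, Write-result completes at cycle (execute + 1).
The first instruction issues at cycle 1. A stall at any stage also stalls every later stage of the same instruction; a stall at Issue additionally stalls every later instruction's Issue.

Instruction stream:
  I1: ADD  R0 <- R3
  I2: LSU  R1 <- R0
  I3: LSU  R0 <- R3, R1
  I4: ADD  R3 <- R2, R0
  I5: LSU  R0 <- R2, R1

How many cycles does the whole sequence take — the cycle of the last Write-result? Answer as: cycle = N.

I1  is:1  ro:2  ex:4  wr:5
I2  is:2  ro:6  ex:7  wr:8  — RAW R0: wait I1 write@5
I3  is:9  ro:10  ex:11  wr:12  — struct: LSU busy until I2 writes@8
I4  is:10  ro:13  ex:15  wr:16  — RAW R0: wait I3 write@12
I5  is:13  ro:14  ex:15  wr:16  — struct: LSU busy until I3 writes@12

cycle = 16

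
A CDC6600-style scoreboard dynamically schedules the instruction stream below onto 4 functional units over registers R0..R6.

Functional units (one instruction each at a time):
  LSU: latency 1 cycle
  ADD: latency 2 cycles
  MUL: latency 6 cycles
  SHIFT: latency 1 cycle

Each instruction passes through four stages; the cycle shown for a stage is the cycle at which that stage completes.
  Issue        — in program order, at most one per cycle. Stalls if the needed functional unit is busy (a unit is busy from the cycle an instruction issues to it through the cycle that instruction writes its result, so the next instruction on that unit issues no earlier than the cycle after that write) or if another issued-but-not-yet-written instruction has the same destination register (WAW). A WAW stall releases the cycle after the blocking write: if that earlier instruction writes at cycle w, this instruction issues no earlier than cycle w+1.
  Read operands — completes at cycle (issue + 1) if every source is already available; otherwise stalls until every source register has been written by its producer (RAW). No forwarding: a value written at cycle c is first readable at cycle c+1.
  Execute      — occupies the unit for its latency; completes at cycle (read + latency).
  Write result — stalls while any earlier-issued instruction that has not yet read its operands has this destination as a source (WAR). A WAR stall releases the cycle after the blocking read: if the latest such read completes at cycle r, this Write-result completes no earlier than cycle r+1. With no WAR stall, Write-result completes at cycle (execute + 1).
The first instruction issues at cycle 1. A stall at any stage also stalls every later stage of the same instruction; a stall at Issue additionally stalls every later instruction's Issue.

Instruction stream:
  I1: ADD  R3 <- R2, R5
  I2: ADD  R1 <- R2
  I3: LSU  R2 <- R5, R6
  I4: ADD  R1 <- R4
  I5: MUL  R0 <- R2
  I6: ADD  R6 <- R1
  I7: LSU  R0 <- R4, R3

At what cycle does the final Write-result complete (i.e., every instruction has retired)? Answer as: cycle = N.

cycle = 24

I1  is:1  ro:2  ex:4  wr:5
I2  is:6  ro:7  ex:9  wr:10  — struct: ADD busy until I1 writes@5
I3  is:7  ro:8  ex:9  wr:10
I4  is:11  ro:12  ex:14  wr:15  — struct: ADD busy until I2 writes@10
I5  is:12  ro:13  ex:19  wr:20
I6  is:16  ro:17  ex:19  wr:20  — struct: ADD busy until I4 writes@15
I7  is:21  ro:22  ex:23  wr:24  — WAW R0: wait I5 write@20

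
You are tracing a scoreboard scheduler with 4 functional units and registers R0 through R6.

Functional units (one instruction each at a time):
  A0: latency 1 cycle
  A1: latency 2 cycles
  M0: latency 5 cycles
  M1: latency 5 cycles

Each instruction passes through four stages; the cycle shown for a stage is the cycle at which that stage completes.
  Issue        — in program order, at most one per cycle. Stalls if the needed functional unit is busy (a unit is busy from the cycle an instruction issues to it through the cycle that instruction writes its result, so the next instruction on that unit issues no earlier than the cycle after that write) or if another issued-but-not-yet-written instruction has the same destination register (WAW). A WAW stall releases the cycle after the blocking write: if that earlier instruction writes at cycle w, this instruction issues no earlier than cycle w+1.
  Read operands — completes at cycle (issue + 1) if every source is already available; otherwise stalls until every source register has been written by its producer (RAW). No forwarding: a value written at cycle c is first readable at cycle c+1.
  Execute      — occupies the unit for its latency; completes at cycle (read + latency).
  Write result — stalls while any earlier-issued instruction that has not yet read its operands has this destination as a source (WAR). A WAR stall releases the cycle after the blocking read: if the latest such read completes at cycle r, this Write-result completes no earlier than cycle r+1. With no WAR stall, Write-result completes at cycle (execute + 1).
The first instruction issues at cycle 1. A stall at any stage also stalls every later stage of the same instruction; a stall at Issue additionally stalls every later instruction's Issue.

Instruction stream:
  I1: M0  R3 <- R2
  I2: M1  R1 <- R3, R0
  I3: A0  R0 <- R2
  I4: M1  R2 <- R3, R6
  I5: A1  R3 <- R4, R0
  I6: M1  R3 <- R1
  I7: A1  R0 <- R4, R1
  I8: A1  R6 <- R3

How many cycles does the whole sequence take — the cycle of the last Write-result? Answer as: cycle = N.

t=1  issue I1 (M0)
t=2  I1 read-ops | issue I2 (M1)
t=3  issue I3 (A0)
t=4  I3 read-ops
t=5  I3 finished on A0
t=7  I1 finished on M0
t=8  I1→R3
t=9  I2 read-ops
t=10  I3→R0
t=14  I2 finished on M1
t=15  I2→R1
t=16  issue I4 (M1)
t=17  I4 read-ops | issue I5 (A1)
t=18  I5 read-ops
t=20  I5 finished on A1
t=21  I5→R3
t=22  I4 finished on M1
t=23  I4→R2
t=24  issue I6 (M1)
t=25  I6 read-ops | issue I7 (A1)
t=26  I7 read-ops
t=28  I7 finished on A1
t=29  I7→R0
t=30  I6 finished on M1 | issue I8 (A1)
t=31  I6→R3
t=32  I8 read-ops
t=34  I8 finished on A1
t=35  I8→R6

cycle = 35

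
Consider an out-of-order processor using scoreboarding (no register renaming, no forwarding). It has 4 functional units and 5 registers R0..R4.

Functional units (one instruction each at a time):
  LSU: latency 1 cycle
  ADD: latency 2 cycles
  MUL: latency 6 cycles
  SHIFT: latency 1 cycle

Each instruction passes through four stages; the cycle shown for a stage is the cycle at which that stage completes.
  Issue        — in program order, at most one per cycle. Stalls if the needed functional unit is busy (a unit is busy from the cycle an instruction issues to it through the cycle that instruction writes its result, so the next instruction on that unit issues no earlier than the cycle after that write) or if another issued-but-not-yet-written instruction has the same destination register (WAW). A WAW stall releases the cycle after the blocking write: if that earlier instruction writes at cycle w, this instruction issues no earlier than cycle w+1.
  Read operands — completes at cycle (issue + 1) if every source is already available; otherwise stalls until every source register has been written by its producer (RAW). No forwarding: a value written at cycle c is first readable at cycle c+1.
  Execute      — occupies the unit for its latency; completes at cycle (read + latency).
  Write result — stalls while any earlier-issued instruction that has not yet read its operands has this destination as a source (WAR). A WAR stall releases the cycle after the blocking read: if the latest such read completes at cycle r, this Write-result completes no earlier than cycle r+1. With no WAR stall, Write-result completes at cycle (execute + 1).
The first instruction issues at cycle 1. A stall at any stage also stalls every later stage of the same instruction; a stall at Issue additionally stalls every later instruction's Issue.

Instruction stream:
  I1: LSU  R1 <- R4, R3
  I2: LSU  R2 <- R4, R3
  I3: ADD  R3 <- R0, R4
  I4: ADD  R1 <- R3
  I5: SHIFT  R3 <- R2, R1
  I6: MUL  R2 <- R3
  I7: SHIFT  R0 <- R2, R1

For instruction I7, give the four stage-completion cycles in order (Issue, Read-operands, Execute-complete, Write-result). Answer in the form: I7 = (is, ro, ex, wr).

I7 = (19, 27, 28, 29)

I1  is:1  ro:2  ex:3  wr:4
I2  is:5  ro:6  ex:7  wr:8  — struct: LSU busy until I1 writes@4
I3  is:6  ro:7  ex:9  wr:10
I4  is:11  ro:12  ex:14  wr:15  — struct: ADD busy until I3 writes@10
I5  is:12  ro:16  ex:17  wr:18  — RAW R1: wait I4 write@15
I6  is:13  ro:19  ex:25  wr:26  — RAW R3: wait I5 write@18
I7  is:19  ro:27  ex:28  wr:29  — struct: SHIFT busy until I5 writes@18, RAW R2: wait I6 write@26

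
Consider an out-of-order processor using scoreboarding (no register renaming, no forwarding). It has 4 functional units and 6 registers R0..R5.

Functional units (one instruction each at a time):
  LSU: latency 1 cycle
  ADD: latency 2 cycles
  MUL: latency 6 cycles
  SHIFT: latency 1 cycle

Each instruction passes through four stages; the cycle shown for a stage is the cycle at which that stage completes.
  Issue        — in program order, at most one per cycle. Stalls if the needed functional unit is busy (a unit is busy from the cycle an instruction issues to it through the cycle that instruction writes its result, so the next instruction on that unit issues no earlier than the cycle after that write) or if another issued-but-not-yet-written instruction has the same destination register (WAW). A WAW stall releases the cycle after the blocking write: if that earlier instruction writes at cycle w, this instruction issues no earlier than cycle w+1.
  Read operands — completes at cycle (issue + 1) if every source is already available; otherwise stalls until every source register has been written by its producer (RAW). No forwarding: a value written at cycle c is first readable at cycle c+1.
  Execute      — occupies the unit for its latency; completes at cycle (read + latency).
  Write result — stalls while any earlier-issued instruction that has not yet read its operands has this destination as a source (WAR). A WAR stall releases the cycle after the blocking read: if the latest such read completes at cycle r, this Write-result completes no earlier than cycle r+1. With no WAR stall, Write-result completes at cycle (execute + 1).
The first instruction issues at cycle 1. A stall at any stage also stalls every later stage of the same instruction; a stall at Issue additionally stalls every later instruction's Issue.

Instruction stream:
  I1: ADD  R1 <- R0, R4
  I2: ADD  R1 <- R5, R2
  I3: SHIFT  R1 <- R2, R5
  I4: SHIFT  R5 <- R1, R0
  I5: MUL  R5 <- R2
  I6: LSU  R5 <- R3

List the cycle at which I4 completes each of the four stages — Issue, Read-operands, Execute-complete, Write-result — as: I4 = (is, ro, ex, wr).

I1: IS=1 RO=2 EX=4 WR=5
I2: IS=6 RO=7 EX=9 WR=10  [struct: ADD busy until I1 writes@5]
I3: IS=11 RO=12 EX=13 WR=14  [WAW R1: wait I2 write@10]
I4: IS=15 RO=16 EX=17 WR=18  [struct: SHIFT busy until I3 writes@14]
I5: IS=19 RO=20 EX=26 WR=27  [WAW R5: wait I4 write@18]
I6: IS=28 RO=29 EX=30 WR=31  [WAW R5: wait I5 write@27]

I4 = (15, 16, 17, 18)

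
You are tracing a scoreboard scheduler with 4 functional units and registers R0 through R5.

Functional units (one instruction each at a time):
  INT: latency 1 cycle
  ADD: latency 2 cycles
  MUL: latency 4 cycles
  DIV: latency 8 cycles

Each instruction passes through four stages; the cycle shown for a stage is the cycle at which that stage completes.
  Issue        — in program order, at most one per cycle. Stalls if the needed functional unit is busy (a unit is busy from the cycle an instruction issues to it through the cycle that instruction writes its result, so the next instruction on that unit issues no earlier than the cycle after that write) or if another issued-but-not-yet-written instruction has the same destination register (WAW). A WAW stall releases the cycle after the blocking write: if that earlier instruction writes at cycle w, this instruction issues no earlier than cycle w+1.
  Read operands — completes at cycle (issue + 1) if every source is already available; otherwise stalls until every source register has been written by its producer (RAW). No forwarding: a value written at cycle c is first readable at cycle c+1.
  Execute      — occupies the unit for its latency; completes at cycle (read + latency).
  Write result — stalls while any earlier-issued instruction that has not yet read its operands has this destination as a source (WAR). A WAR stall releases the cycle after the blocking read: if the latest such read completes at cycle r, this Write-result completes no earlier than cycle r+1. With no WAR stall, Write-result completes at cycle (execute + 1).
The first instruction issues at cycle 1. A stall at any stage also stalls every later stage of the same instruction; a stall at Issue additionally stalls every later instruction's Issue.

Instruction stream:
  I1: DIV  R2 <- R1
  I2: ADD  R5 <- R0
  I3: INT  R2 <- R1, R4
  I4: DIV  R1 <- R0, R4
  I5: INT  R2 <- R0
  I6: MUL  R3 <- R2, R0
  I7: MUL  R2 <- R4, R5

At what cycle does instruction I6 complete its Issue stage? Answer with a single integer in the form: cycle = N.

I1 -> (1, 2, 10, 11)
I2 -> (2, 3, 5, 6)
I3 -> (12, 13, 14, 15)  // WAW R2: wait I1 write@11
I4 -> (13, 14, 22, 23)
I5 -> (16, 17, 18, 19)  // struct: INT busy until I3 writes@15
I6 -> (17, 20, 24, 25)  // RAW R2: wait I5 write@19
I7 -> (26, 27, 31, 32)  // struct: MUL busy until I6 writes@25

cycle = 17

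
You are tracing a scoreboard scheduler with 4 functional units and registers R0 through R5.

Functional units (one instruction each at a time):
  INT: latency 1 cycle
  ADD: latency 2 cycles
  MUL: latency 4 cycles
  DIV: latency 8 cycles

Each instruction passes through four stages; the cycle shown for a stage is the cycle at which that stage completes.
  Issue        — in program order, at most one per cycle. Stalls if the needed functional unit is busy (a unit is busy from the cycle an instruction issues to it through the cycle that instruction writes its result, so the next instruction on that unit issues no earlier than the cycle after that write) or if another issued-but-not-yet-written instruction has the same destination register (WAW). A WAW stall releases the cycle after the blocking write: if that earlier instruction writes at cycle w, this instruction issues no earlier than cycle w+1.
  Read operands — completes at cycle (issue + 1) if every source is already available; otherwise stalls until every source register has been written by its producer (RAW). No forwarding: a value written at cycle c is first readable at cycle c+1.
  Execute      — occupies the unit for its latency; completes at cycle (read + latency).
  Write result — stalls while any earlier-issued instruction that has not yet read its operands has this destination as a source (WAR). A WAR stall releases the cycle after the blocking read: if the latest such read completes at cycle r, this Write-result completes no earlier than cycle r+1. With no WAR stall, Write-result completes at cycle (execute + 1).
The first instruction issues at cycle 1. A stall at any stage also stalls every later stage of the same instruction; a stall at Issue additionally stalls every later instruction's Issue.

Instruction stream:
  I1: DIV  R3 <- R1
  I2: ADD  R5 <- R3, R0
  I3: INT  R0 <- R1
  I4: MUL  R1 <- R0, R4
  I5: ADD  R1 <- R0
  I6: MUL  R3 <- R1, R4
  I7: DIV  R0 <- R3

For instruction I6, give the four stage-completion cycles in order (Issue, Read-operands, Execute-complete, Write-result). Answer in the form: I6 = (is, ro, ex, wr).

I1  is:1  ro:2  ex:10  wr:11
I2  is:2  ro:12  ex:14  wr:15  — RAW R3: wait I1 write@11
I3  is:3  ro:4  ex:5  wr:13  — WAR R0: wait I2 read@12
I4  is:4  ro:14  ex:18  wr:19  — RAW R0: wait I3 write@13
I5  is:20  ro:21  ex:23  wr:24  — WAW R1: wait I4 write@19
I6  is:21  ro:25  ex:29  wr:30  — RAW R1: wait I5 write@24
I7  is:22  ro:31  ex:39  wr:40  — RAW R3: wait I6 write@30

I6 = (21, 25, 29, 30)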